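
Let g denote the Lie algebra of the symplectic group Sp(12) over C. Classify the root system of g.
This is sp(12), which has dimension 12(12+1)/2 = 78 and rank 12/2 = 6. In the classification of classical Lie algebras, the symplectic algebra sp(2n) has type C_n; here n = 6, so the Dynkin diagram is a chain of 6 nodes with a double edge at one end; the terminal node there is the unique long simple root (C_6). Hence the type is C_6.

C_6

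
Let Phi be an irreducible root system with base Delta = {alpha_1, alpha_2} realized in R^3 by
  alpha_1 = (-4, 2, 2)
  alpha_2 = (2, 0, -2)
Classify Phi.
type G_2

Compute the Cartan integers a_ij = 2(alpha_i, alpha_j)/(alpha_j, alpha_j); the resulting 2x2 Cartan matrix is
[[2, -3], [-1, 2]].
The roots have two lengths (squared-length ratio 3:1); the short ones are alpha_{2}. The associated Dynkin diagram is two nodes joined by a triple edge (G_2), so the type is G_2.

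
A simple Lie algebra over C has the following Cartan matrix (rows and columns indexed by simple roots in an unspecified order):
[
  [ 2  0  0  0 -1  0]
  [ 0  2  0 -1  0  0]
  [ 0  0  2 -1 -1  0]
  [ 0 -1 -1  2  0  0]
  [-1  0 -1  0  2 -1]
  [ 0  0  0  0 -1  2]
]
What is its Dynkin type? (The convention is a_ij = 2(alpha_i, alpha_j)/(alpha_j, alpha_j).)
D6

The matrix has rank 6 with 2's on the diagonal. Reading the off-diagonal entries as Dynkin edges (a single edge where a_ij = a_ji = -1; a double or triple edge where a_ij * a_ji = 2 or 3), the diagram is a chain of 4 nodes with a fork of two nodes at one end (D_6). One simple-root ordering that puts it in standard form is (alpha_2, alpha_4, alpha_3, alpha_5, alpha_1, alpha_6). So the algebra is type D_6, i.e. so(12).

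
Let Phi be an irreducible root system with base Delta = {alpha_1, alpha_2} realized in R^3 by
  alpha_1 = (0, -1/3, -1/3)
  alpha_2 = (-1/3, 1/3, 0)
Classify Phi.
Compute the Cartan integers a_ij = 2(alpha_i, alpha_j)/(alpha_j, alpha_j); the resulting 2x2 Cartan matrix is
[[2, -1], [-1, 2]].
All simple roots have the same length, so the diagram is simply laced. The associated Dynkin diagram is a chain of 2 nodes with single edges (A_2), so the type is A_2 (the algebra sl(3)).

type A_2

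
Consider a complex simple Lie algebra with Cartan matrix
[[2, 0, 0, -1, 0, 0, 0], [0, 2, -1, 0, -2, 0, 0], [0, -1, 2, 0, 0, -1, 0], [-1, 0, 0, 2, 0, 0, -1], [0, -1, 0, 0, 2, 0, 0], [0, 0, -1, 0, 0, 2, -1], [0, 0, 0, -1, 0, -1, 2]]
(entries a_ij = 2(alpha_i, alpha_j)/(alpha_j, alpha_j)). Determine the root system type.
The matrix has rank 7 with 2's on the diagonal. Reading the off-diagonal entries as Dynkin edges (a single edge where a_ij = a_ji = -1; a double or triple edge where a_ij * a_ji = 2 or 3), the diagram is a chain of 7 nodes with a double edge at one end; the terminal node there is the unique short simple root (B_7). One simple-root ordering that puts it in standard form is (alpha_1, alpha_4, alpha_7, alpha_6, alpha_3, alpha_2, alpha_5). So the algebra is type B_7, i.e. so(15).

B_7 (so(15))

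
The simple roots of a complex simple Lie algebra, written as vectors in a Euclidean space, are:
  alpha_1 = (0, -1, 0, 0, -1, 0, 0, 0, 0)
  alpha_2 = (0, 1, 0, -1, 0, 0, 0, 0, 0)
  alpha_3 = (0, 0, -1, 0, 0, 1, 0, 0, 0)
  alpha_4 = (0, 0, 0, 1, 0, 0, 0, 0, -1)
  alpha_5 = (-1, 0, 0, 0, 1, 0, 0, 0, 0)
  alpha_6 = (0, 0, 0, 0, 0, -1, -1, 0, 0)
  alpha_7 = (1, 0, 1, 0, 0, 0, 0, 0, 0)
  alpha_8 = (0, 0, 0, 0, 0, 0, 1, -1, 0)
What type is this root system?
Compute the Cartan integers a_ij = 2(alpha_i, alpha_j)/(alpha_j, alpha_j); the resulting 8x8 Cartan matrix is
[[2, -1, 0, 0, -1, 0, 0, 0], [-1, 2, 0, -1, 0, 0, 0, 0], [0, 0, 2, 0, 0, -1, -1, 0], [0, -1, 0, 2, 0, 0, 0, 0], [-1, 0, 0, 0, 2, 0, -1, 0], [0, 0, -1, 0, 0, 2, 0, -1], [0, 0, -1, 0, -1, 0, 2, 0], [0, 0, 0, 0, 0, -1, 0, 2]].
All simple roots have the same length, so the diagram is simply laced. The associated Dynkin diagram is a chain of 8 nodes with single edges (A_8), so the type is A_8 (the algebra sl(9)).

A_8 (sl(9))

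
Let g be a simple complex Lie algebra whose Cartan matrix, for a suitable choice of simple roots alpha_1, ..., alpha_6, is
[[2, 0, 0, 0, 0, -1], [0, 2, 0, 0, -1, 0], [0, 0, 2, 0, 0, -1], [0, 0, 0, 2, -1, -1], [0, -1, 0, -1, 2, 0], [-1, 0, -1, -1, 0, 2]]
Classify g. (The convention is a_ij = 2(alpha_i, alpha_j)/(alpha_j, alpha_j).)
The matrix has rank 6 with 2's on the diagonal. Reading the off-diagonal entries as Dynkin edges (a single edge where a_ij = a_ji = -1; a double or triple edge where a_ij * a_ji = 2 or 3), the diagram is a chain of 4 nodes with a fork of two nodes at one end (D_6). One simple-root ordering that puts it in standard form is (alpha_2, alpha_5, alpha_4, alpha_6, alpha_3, alpha_1). So the algebra is type D_6, i.e. so(12).

D_6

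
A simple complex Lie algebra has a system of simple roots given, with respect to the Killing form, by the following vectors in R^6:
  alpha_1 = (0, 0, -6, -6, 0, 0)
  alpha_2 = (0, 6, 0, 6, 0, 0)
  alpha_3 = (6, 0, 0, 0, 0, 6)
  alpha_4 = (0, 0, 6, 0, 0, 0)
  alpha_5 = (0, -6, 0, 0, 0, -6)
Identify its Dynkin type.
type B_5

Compute the Cartan integers a_ij = 2(alpha_i, alpha_j)/(alpha_j, alpha_j); the resulting 5x5 Cartan matrix is
[[2, -1, 0, -2, 0], [-1, 2, 0, 0, -1], [0, 0, 2, 0, -1], [-1, 0, 0, 2, 0], [0, -1, -1, 0, 2]].
The roots have two lengths (squared-length ratio 2:1); the short ones are alpha_{4}. The associated Dynkin diagram is a chain of 5 nodes with a double edge at one end; the terminal node there is the unique short simple root (B_5), so the type is B_5 (the algebra so(11)).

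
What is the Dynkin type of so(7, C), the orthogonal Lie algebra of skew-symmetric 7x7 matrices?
B_3 (so(7))

This is so(7) with 7 odd, which has dimension 7(7-1)/2 = 21 and rank (7-1)/2 = 3. In the classification of classical Lie algebras, the orthogonal algebra so(2n+1) in an odd number of variables has type B_n; here n = 3, so the Dynkin diagram is a chain of 3 nodes with a double edge at one end; the terminal node there is the unique short simple root (B_3). Hence the type is B_3.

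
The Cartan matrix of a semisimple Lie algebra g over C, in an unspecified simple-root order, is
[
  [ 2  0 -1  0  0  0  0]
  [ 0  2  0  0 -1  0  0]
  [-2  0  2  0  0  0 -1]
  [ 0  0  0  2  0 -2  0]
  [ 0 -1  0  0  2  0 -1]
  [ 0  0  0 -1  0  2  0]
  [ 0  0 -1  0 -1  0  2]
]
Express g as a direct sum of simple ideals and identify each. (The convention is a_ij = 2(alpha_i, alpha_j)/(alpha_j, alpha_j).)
B_2 (so(5)) + B_5 (so(11))

The diagram associated to this matrix has two connected components: the simple roots {alpha_4, alpha_6} form a chain of 2 nodes with a double edge at one end; the terminal node there is the unique short simple root (B_2), and {alpha_1, alpha_2, alpha_3, alpha_5, alpha_7} form a chain of 5 nodes with a double edge at one end; the terminal node there is the unique short simple root (B_5). A semisimple Lie algebra decomposes uniquely as the direct sum of simple ideals, one per connected component of its Dynkin diagram, so g ≅ B_2 ⊕ B_5 (dimension 10 + 55 = 65).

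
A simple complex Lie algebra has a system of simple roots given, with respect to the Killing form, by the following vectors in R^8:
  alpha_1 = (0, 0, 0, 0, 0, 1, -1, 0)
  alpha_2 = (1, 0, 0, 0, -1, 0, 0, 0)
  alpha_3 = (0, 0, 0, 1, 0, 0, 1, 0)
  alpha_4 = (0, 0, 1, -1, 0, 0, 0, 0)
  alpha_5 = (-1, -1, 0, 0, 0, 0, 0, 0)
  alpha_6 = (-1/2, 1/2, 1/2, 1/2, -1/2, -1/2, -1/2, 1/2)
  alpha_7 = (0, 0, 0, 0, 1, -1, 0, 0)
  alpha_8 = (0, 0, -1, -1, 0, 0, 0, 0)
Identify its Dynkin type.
Compute the Cartan integers a_ij = 2(alpha_i, alpha_j)/(alpha_j, alpha_j); the resulting 8x8 Cartan matrix is
[[2, 0, -1, 0, 0, 0, -1, 0], [0, 2, 0, 0, -1, 0, -1, 0], [-1, 0, 2, -1, 0, 0, 0, -1], [0, 0, -1, 2, 0, 0, 0, 0], [0, -1, 0, 0, 2, 0, 0, 0], [0, 0, 0, 0, 0, 2, 0, -1], [-1, -1, 0, 0, 0, 0, 2, 0], [0, 0, -1, 0, 0, -1, 0, 2]].
All simple roots have the same length, so the diagram is simply laced. The associated Dynkin diagram is a chain of 7 nodes with one extra node attached to the third node from one end (E_8), so the type is E_8.

E8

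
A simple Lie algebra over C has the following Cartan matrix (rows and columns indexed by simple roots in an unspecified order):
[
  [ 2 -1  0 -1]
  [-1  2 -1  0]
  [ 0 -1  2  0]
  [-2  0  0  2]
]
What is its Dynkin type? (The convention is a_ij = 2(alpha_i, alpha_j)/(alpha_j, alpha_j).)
C4

The matrix has rank 4 with 2's on the diagonal. Reading the off-diagonal entries as Dynkin edges (a single edge where a_ij = a_ji = -1; a double or triple edge where a_ij * a_ji = 2 or 3), the diagram is a chain of 4 nodes with a double edge at one end; the terminal node there is the unique long simple root (C_4). One simple-root ordering that puts it in standard form is (alpha_3, alpha_2, alpha_1, alpha_4). So the algebra is type C_4, i.e. sp(8).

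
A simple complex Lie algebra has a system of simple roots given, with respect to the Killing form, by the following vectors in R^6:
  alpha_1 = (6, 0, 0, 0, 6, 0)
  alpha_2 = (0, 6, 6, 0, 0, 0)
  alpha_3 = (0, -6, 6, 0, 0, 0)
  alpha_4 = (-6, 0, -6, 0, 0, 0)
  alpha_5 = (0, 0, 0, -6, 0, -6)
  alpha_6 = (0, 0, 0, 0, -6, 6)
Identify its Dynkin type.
Compute the Cartan integers a_ij = 2(alpha_i, alpha_j)/(alpha_j, alpha_j); the resulting 6x6 Cartan matrix is
[[2, 0, 0, -1, 0, -1], [0, 2, 0, -1, 0, 0], [0, 0, 2, -1, 0, 0], [-1, -1, -1, 2, 0, 0], [0, 0, 0, 0, 2, -1], [-1, 0, 0, 0, -1, 2]].
All simple roots have the same length, so the diagram is simply laced. The associated Dynkin diagram is a chain of 4 nodes with a fork of two nodes at one end (D_6), so the type is D_6 (the algebra so(12)).

D6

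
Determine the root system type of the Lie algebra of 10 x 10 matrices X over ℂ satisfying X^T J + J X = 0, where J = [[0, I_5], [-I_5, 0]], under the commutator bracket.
C_5

This is sp(10), which has dimension 10(10+1)/2 = 55 and rank 10/2 = 5. In the classification of classical Lie algebras, the symplectic algebra sp(2n) has type C_n; here n = 5, so the Dynkin diagram is a chain of 5 nodes with a double edge at one end; the terminal node there is the unique long simple root (C_5). Hence the type is C_5.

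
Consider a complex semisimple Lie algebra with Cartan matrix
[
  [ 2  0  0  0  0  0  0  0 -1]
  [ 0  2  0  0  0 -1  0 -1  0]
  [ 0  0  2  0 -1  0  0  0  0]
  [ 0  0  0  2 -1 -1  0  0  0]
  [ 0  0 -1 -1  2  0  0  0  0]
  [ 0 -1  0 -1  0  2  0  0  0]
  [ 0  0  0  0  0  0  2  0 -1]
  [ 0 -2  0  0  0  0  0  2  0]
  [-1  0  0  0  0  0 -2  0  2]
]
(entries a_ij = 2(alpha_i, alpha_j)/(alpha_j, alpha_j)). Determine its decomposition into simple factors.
B_3 + C_6

The diagram associated to this matrix has two connected components: the simple roots {alpha_1, alpha_7, alpha_9} form a chain of 3 nodes with a double edge at one end; the terminal node there is the unique short simple root (B_3), and {alpha_2, alpha_3, alpha_4, alpha_5, alpha_6, alpha_8} form a chain of 6 nodes with a double edge at one end; the terminal node there is the unique long simple root (C_6). A semisimple Lie algebra decomposes uniquely as the direct sum of simple ideals, one per connected component of its Dynkin diagram, so g ≅ B_3 ⊕ C_6 (dimension 21 + 78 = 99).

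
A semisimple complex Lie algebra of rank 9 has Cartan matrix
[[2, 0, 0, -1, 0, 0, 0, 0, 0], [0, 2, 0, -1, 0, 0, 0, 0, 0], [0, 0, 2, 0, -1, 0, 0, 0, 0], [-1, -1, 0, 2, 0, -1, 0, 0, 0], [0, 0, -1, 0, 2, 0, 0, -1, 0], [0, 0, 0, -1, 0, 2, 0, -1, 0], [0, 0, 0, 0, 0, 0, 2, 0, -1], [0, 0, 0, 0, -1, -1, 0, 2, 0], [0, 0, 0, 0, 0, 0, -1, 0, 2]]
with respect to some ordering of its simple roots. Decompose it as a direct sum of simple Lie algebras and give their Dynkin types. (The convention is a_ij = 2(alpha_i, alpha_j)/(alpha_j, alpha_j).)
The diagram associated to this matrix has two connected components: the simple roots {alpha_7, alpha_9} form a chain of 2 nodes with single edges (A_2), and {alpha_1, alpha_2, alpha_3, alpha_4, alpha_5, alpha_6, alpha_8} form a chain of 5 nodes with a fork of two nodes at one end (D_7). A semisimple Lie algebra decomposes uniquely as the direct sum of simple ideals, one per connected component of its Dynkin diagram, so g ≅ A_2 ⊕ D_7 (dimension 8 + 91 = 99).

A_2 + D_7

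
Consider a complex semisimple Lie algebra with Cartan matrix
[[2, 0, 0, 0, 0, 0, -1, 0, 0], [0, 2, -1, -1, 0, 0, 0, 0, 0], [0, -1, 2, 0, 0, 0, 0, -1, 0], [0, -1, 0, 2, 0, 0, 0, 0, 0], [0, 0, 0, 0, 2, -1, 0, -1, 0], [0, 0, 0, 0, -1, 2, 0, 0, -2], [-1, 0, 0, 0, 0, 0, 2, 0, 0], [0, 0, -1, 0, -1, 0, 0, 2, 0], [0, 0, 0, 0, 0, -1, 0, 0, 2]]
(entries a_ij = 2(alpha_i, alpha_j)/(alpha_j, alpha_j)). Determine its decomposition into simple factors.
The diagram associated to this matrix has two connected components: the simple roots {alpha_1, alpha_7} form a chain of 2 nodes with single edges (A_2), and {alpha_2, alpha_3, alpha_4, alpha_5, alpha_6, alpha_8, alpha_9} form a chain of 7 nodes with a double edge at one end; the terminal node there is the unique short simple root (B_7). A semisimple Lie algebra decomposes uniquely as the direct sum of simple ideals, one per connected component of its Dynkin diagram, so g ≅ A_2 ⊕ B_7 (dimension 8 + 105 = 113).

A_2 ⊕ B_7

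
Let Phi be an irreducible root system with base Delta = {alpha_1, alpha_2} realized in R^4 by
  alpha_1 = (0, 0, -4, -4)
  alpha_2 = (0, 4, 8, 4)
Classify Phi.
Compute the Cartan integers a_ij = 2(alpha_i, alpha_j)/(alpha_j, alpha_j); the resulting 2x2 Cartan matrix is
[[2, -1], [-3, 2]].
The roots have two lengths (squared-length ratio 3:1); the short ones are alpha_{1}. The associated Dynkin diagram is two nodes joined by a triple edge (G_2), so the type is G_2.

G_2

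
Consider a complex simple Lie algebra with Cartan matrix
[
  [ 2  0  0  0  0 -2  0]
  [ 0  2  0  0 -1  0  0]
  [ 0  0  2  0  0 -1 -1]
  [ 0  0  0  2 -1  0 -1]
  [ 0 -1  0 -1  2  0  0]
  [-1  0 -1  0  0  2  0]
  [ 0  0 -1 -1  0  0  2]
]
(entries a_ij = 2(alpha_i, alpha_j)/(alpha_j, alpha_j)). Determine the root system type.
The matrix has rank 7 with 2's on the diagonal. Reading the off-diagonal entries as Dynkin edges (a single edge where a_ij = a_ji = -1; a double or triple edge where a_ij * a_ji = 2 or 3), the diagram is a chain of 7 nodes with a double edge at one end; the terminal node there is the unique long simple root (C_7). One simple-root ordering that puts it in standard form is (alpha_2, alpha_5, alpha_4, alpha_7, alpha_3, alpha_6, alpha_1). So the algebra is type C_7, i.e. sp(14).

C7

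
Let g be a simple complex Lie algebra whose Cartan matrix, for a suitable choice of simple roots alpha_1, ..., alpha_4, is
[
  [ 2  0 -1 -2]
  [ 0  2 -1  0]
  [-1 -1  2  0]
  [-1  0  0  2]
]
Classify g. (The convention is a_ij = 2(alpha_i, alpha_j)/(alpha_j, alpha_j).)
The matrix has rank 4 with 2's on the diagonal. Reading the off-diagonal entries as Dynkin edges (a single edge where a_ij = a_ji = -1; a double or triple edge where a_ij * a_ji = 2 or 3), the diagram is a chain of 4 nodes with a double edge at one end; the terminal node there is the unique short simple root (B_4). One simple-root ordering that puts it in standard form is (alpha_2, alpha_3, alpha_1, alpha_4). So the algebra is type B_4, i.e. so(9).

B_4 (so(9))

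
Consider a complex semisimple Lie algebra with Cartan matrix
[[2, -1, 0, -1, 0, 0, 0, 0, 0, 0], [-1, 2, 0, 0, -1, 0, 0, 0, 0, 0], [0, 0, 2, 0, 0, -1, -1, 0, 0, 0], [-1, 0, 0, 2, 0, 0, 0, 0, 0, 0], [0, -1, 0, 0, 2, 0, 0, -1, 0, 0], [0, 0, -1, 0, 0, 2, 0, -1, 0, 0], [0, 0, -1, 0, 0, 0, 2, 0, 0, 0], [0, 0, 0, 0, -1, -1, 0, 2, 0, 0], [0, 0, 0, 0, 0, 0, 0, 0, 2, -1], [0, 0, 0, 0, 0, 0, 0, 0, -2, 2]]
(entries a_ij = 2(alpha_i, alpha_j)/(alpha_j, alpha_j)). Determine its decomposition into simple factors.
type A_8 + type B_2

The diagram associated to this matrix has two connected components: the simple roots {alpha_1, alpha_2, alpha_3, alpha_4, alpha_5, alpha_6, alpha_7, alpha_8} form a chain of 8 nodes with single edges (A_8), and {alpha_9, alpha_10} form a chain of 2 nodes with a double edge at one end; the terminal node there is the unique short simple root (B_2). A semisimple Lie algebra decomposes uniquely as the direct sum of simple ideals, one per connected component of its Dynkin diagram, so g ≅ A_8 ⊕ B_2 (dimension 80 + 10 = 90).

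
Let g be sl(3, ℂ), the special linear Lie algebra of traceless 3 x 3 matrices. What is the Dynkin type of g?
type A_2

This is sl(3), which has dimension 3^2 - 1 = 8 and rank 3 - 1 = 2 (a Cartan subalgebra is the diagonal traceless matrices). In the classification of classical Lie algebras, the special linear algebra sl(n+1) has type A_n; here n = 2, so the Dynkin diagram is a chain of 2 nodes with single edges (A_2). Hence the type is A_2.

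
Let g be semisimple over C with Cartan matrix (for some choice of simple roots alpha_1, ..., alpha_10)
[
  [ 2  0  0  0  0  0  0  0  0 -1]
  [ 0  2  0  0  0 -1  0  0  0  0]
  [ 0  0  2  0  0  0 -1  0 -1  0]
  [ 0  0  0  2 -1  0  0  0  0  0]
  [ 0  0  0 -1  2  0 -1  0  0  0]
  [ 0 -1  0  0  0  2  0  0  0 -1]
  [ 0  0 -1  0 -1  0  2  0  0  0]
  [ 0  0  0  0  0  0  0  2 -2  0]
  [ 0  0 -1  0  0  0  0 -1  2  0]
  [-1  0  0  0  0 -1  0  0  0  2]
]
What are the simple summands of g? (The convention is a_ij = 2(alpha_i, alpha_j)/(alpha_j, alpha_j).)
A_4 (sl(5)) ⊕ C_6 (sp(12))

The diagram associated to this matrix has two connected components: the simple roots {alpha_1, alpha_2, alpha_6, alpha_10} form a chain of 4 nodes with single edges (A_4), and {alpha_3, alpha_4, alpha_5, alpha_7, alpha_8, alpha_9} form a chain of 6 nodes with a double edge at one end; the terminal node there is the unique long simple root (C_6). A semisimple Lie algebra decomposes uniquely as the direct sum of simple ideals, one per connected component of its Dynkin diagram, so g ≅ A_4 ⊕ C_6 (dimension 24 + 78 = 102).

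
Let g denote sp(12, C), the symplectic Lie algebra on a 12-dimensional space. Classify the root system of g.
C_6

This is sp(12), which has dimension 12(12+1)/2 = 78 and rank 12/2 = 6. In the classification of classical Lie algebras, the symplectic algebra sp(2n) has type C_n; here n = 6, so the Dynkin diagram is a chain of 6 nodes with a double edge at one end; the terminal node there is the unique long simple root (C_6). Hence the type is C_6.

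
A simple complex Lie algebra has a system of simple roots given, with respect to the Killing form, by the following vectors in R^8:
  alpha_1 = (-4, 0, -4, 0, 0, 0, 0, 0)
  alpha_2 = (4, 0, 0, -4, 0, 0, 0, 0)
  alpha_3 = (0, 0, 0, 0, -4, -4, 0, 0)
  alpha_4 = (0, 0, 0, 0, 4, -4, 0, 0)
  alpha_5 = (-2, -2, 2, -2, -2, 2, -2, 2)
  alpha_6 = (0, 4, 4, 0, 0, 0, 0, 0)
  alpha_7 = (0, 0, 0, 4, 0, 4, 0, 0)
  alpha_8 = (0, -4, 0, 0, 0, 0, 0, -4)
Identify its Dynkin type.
Compute the Cartan integers a_ij = 2(alpha_i, alpha_j)/(alpha_j, alpha_j); the resulting 8x8 Cartan matrix is
[[2, -1, 0, 0, 0, -1, 0, 0], [-1, 2, 0, 0, 0, 0, -1, 0], [0, 0, 2, 0, 0, 0, -1, 0], [0, 0, 0, 2, -1, 0, -1, 0], [0, 0, 0, -1, 2, 0, 0, 0], [-1, 0, 0, 0, 0, 2, 0, -1], [0, -1, -1, -1, 0, 0, 2, 0], [0, 0, 0, 0, 0, -1, 0, 2]].
All simple roots have the same length, so the diagram is simply laced. The associated Dynkin diagram is a chain of 7 nodes with one extra node attached to the third node from one end (E_8), so the type is E_8.

E_8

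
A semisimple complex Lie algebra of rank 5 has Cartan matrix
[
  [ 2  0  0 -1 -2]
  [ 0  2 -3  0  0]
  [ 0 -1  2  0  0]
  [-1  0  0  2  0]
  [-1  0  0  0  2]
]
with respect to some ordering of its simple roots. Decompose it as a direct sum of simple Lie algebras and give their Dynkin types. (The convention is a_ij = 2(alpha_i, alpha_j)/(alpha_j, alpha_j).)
type B_3 ⊕ type G_2

The diagram associated to this matrix has two connected components: the simple roots {alpha_1, alpha_4, alpha_5} form a chain of 3 nodes with a double edge at one end; the terminal node there is the unique short simple root (B_3), and {alpha_2, alpha_3} form two nodes joined by a triple edge (G_2). A semisimple Lie algebra decomposes uniquely as the direct sum of simple ideals, one per connected component of its Dynkin diagram, so g ≅ B_3 ⊕ G_2 (dimension 21 + 14 = 35).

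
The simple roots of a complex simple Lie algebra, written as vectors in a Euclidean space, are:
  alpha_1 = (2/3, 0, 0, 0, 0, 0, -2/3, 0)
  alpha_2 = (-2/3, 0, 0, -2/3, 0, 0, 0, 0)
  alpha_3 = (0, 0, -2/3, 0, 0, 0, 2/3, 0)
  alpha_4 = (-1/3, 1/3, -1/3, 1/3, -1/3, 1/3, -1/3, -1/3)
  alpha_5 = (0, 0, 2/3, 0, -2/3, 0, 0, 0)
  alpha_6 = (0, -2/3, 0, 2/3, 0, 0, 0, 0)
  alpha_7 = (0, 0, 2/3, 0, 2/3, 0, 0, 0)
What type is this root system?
Compute the Cartan integers a_ij = 2(alpha_i, alpha_j)/(alpha_j, alpha_j); the resulting 7x7 Cartan matrix is
[[2, -1, -1, 0, 0, 0, 0], [-1, 2, 0, 0, 0, -1, 0], [-1, 0, 2, 0, -1, 0, -1], [0, 0, 0, 2, 0, 0, -1], [0, 0, -1, 0, 2, 0, 0], [0, -1, 0, 0, 0, 2, 0], [0, 0, -1, -1, 0, 0, 2]].
All simple roots have the same length, so the diagram is simply laced. The associated Dynkin diagram is a chain of 6 nodes with one extra node attached to the third node from one end (E_7), so the type is E_7.

E_7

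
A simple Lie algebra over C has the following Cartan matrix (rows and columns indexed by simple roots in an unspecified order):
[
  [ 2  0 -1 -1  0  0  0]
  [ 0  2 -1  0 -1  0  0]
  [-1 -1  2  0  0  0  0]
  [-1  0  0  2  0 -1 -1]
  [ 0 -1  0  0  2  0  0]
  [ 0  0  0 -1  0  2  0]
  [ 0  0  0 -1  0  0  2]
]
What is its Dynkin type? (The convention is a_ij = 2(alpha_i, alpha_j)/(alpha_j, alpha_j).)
D_7 (so(14))

The matrix has rank 7 with 2's on the diagonal. Reading the off-diagonal entries as Dynkin edges (a single edge where a_ij = a_ji = -1; a double or triple edge where a_ij * a_ji = 2 or 3), the diagram is a chain of 5 nodes with a fork of two nodes at one end (D_7). One simple-root ordering that puts it in standard form is (alpha_5, alpha_2, alpha_3, alpha_1, alpha_4, alpha_7, alpha_6). So the algebra is type D_7, i.e. so(14).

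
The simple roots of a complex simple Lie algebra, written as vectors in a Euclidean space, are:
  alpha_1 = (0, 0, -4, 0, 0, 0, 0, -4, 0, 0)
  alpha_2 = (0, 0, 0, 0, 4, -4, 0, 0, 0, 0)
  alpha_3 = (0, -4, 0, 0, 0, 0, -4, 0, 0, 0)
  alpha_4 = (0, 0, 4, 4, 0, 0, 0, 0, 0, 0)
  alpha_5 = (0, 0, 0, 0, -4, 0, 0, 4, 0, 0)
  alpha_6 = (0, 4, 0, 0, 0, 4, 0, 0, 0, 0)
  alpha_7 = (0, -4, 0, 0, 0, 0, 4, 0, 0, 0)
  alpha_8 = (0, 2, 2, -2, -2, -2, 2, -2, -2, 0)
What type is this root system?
E_8

Compute the Cartan integers a_ij = 2(alpha_i, alpha_j)/(alpha_j, alpha_j); the resulting 8x8 Cartan matrix is
[[2, 0, 0, -1, -1, 0, 0, 0], [0, 2, 0, 0, -1, -1, 0, 0], [0, 0, 2, 0, 0, -1, 0, -1], [-1, 0, 0, 2, 0, 0, 0, 0], [-1, -1, 0, 0, 2, 0, 0, 0], [0, -1, -1, 0, 0, 2, -1, 0], [0, 0, 0, 0, 0, -1, 2, 0], [0, 0, -1, 0, 0, 0, 0, 2]].
All simple roots have the same length, so the diagram is simply laced. The associated Dynkin diagram is a chain of 7 nodes with one extra node attached to the third node from one end (E_8), so the type is E_8.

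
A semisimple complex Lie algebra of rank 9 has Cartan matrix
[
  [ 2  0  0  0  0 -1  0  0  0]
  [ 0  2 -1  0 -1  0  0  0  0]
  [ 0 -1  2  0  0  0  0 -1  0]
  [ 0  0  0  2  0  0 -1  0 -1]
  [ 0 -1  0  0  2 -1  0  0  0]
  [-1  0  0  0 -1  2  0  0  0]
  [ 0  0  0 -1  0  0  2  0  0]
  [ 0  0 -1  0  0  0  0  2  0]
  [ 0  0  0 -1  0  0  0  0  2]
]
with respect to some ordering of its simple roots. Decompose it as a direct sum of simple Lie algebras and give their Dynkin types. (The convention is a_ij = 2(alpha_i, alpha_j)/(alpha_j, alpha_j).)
The diagram associated to this matrix has two connected components: the simple roots {alpha_4, alpha_7, alpha_9} form a chain of 3 nodes with single edges (A_3), and {alpha_1, alpha_2, alpha_3, alpha_5, alpha_6, alpha_8} form a chain of 6 nodes with single edges (A_6). A semisimple Lie algebra decomposes uniquely as the direct sum of simple ideals, one per connected component of its Dynkin diagram, so g ≅ A_3 ⊕ A_6 (dimension 15 + 48 = 63).

type A_3 + type A_6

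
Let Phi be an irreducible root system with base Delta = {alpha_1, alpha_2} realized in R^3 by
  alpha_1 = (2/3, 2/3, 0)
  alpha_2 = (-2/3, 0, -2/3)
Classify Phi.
Compute the Cartan integers a_ij = 2(alpha_i, alpha_j)/(alpha_j, alpha_j); the resulting 2x2 Cartan matrix is
[[2, -1], [-1, 2]].
All simple roots have the same length, so the diagram is simply laced. The associated Dynkin diagram is a chain of 2 nodes with single edges (A_2), so the type is A_2 (the algebra sl(3)).

A_2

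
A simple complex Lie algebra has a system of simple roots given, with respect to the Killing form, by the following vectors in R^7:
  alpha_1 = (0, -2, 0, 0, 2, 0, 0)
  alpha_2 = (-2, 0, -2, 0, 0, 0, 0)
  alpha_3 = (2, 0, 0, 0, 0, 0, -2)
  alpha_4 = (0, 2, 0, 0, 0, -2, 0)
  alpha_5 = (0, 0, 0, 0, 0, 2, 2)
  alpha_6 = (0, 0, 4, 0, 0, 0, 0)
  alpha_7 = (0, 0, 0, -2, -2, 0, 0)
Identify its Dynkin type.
C_7 (sp(14))

Compute the Cartan integers a_ij = 2(alpha_i, alpha_j)/(alpha_j, alpha_j); the resulting 7x7 Cartan matrix is
[[2, 0, 0, -1, 0, 0, -1], [0, 2, -1, 0, 0, -1, 0], [0, -1, 2, 0, -1, 0, 0], [-1, 0, 0, 2, -1, 0, 0], [0, 0, -1, -1, 2, 0, 0], [0, -2, 0, 0, 0, 2, 0], [-1, 0, 0, 0, 0, 0, 2]].
The roots have two lengths (squared-length ratio 2:1); the short ones are alpha_{1,2,3,4,5,7}. The associated Dynkin diagram is a chain of 7 nodes with a double edge at one end; the terminal node there is the unique long simple root (C_7), so the type is C_7 (the algebra sp(14)).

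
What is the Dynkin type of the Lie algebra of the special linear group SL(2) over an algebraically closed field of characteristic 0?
This is sl(2), which has dimension 2^2 - 1 = 3 and rank 2 - 1 = 1 (a Cartan subalgebra is the diagonal traceless matrices). In the classification of classical Lie algebras, the special linear algebra sl(n+1) has type A_n; here n = 1, so the Dynkin diagram is a chain of 1 nodes with single edges (A_1). Hence the type is A_1.

A_1 (sl(2))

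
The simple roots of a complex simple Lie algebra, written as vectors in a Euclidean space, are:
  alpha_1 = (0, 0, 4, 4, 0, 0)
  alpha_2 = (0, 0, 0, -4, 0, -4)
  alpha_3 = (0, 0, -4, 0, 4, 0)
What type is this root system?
A_3 (sl(4))

Compute the Cartan integers a_ij = 2(alpha_i, alpha_j)/(alpha_j, alpha_j); the resulting 3x3 Cartan matrix is
[[2, -1, -1], [-1, 2, 0], [-1, 0, 2]].
All simple roots have the same length, so the diagram is simply laced. The associated Dynkin diagram is a chain of 3 nodes with single edges (A_3), so the type is A_3 (the algebra sl(4)).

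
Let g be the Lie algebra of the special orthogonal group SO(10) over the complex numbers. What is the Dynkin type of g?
type D_5

This is so(10) with 10 even, which has dimension 10(10-1)/2 = 45 and rank 10/2 = 5. In the classification of classical Lie algebras, the orthogonal algebra so(2n) in an even number of variables has type D_n; here n = 5, so the Dynkin diagram is a chain of 3 nodes with a fork of two nodes at one end (D_5). Hence the type is D_5.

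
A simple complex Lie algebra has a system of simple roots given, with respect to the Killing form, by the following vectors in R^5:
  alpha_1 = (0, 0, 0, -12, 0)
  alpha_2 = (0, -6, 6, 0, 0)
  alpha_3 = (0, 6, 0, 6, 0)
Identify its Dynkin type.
Compute the Cartan integers a_ij = 2(alpha_i, alpha_j)/(alpha_j, alpha_j); the resulting 3x3 Cartan matrix is
[[2, 0, -2], [0, 2, -1], [-1, -1, 2]].
The roots have two lengths (squared-length ratio 2:1); the short ones are alpha_{2,3}. The associated Dynkin diagram is a chain of 3 nodes with a double edge at one end; the terminal node there is the unique long simple root (C_3), so the type is C_3 (the algebra sp(6)).

type C_3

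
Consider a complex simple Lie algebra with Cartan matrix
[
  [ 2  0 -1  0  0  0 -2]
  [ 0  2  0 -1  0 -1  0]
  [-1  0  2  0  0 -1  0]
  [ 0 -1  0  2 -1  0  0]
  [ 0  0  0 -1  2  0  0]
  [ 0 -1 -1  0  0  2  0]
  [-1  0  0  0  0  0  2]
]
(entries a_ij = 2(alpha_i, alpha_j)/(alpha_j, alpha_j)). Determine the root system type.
B_7 (so(15))

The matrix has rank 7 with 2's on the diagonal. Reading the off-diagonal entries as Dynkin edges (a single edge where a_ij = a_ji = -1; a double or triple edge where a_ij * a_ji = 2 or 3), the diagram is a chain of 7 nodes with a double edge at one end; the terminal node there is the unique short simple root (B_7). One simple-root ordering that puts it in standard form is (alpha_5, alpha_4, alpha_2, alpha_6, alpha_3, alpha_1, alpha_7). So the algebra is type B_7, i.e. so(15).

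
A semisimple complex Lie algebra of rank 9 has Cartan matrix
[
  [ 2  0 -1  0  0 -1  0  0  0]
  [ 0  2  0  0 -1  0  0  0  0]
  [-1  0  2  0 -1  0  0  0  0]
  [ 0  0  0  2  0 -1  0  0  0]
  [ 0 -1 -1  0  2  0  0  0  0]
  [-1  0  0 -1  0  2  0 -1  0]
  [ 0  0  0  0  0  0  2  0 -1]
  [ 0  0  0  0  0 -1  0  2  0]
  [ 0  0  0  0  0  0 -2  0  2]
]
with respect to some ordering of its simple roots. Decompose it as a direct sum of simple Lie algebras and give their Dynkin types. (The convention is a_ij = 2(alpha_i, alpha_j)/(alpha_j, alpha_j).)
type B_2 + type D_7

The diagram associated to this matrix has two connected components: the simple roots {alpha_7, alpha_9} form a chain of 2 nodes with a double edge at one end; the terminal node there is the unique short simple root (B_2), and {alpha_1, alpha_2, alpha_3, alpha_4, alpha_5, alpha_6, alpha_8} form a chain of 5 nodes with a fork of two nodes at one end (D_7). A semisimple Lie algebra decomposes uniquely as the direct sum of simple ideals, one per connected component of its Dynkin diagram, so g ≅ B_2 ⊕ D_7 (dimension 10 + 91 = 101).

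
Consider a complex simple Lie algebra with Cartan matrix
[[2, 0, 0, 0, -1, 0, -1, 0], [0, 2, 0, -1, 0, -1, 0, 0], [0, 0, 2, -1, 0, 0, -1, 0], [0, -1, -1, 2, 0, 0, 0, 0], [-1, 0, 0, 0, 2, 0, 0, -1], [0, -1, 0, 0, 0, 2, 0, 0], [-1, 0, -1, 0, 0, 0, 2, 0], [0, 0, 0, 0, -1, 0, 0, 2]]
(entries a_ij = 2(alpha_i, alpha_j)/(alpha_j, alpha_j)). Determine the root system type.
The matrix has rank 8 with 2's on the diagonal. Reading the off-diagonal entries as Dynkin edges (a single edge where a_ij = a_ji = -1; a double or triple edge where a_ij * a_ji = 2 or 3), the diagram is a chain of 8 nodes with single edges (A_8). One simple-root ordering that puts it in standard form is (alpha_6, alpha_2, alpha_4, alpha_3, alpha_7, alpha_1, alpha_5, alpha_8). So the algebra is type A_8, i.e. sl(9).

A_8 (sl(9))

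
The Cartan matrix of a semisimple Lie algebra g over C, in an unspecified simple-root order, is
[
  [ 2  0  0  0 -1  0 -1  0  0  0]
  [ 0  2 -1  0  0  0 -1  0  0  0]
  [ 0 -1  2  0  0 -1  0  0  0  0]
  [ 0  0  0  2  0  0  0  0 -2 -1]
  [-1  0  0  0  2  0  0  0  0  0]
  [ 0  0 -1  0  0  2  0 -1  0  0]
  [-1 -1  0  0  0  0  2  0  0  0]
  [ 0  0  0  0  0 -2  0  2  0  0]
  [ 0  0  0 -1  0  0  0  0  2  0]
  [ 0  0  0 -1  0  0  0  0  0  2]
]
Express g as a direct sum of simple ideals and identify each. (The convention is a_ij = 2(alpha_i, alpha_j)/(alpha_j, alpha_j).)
The diagram associated to this matrix has two connected components: the simple roots {alpha_4, alpha_9, alpha_10} form a chain of 3 nodes with a double edge at one end; the terminal node there is the unique short simple root (B_3), and {alpha_1, alpha_2, alpha_3, alpha_5, alpha_6, alpha_7, alpha_8} form a chain of 7 nodes with a double edge at one end; the terminal node there is the unique long simple root (C_7). A semisimple Lie algebra decomposes uniquely as the direct sum of simple ideals, one per connected component of its Dynkin diagram, so g ≅ B_3 ⊕ C_7 (dimension 21 + 105 = 126).

B3 + C7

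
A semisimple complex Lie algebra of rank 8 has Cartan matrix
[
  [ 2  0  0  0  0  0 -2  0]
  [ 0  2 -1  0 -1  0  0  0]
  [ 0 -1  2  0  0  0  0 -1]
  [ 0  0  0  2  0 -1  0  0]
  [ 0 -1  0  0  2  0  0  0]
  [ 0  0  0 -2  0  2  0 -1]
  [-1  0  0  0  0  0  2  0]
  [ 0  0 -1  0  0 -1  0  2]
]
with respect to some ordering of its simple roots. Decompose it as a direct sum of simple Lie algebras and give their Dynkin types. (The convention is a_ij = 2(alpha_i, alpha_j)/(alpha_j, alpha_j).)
The diagram associated to this matrix has two connected components: the simple roots {alpha_1, alpha_7} form a chain of 2 nodes with a double edge at one end; the terminal node there is the unique short simple root (B_2), and {alpha_2, alpha_3, alpha_4, alpha_5, alpha_6, alpha_8} form a chain of 6 nodes with a double edge at one end; the terminal node there is the unique short simple root (B_6). A semisimple Lie algebra decomposes uniquely as the direct sum of simple ideals, one per connected component of its Dynkin diagram, so g ≅ B_2 ⊕ B_6 (dimension 10 + 78 = 88).

B_2 (so(5)) + B_6 (so(13))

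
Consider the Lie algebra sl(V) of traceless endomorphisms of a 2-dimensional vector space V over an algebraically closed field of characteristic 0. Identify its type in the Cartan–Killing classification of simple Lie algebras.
This is sl(2), which has dimension 2^2 - 1 = 3 and rank 2 - 1 = 1 (a Cartan subalgebra is the diagonal traceless matrices). In the classification of classical Lie algebras, the special linear algebra sl(n+1) has type A_n; here n = 1, so the Dynkin diagram is a chain of 1 nodes with single edges (A_1). Hence the type is A_1.

A1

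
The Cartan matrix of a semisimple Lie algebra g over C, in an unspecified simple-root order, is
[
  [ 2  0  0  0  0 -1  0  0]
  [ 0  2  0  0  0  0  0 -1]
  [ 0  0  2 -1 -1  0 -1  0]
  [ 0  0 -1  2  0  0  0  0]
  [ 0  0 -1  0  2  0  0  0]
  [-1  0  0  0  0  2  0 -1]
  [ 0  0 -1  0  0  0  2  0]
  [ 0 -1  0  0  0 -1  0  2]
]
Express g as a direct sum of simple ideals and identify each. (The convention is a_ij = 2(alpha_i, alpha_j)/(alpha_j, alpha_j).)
The diagram associated to this matrix has two connected components: the simple roots {alpha_1, alpha_2, alpha_6, alpha_8} form a chain of 4 nodes with single edges (A_4), and {alpha_3, alpha_4, alpha_5, alpha_7} form a chain of 2 nodes with a fork of two nodes at one end (D_4). A semisimple Lie algebra decomposes uniquely as the direct sum of simple ideals, one per connected component of its Dynkin diagram, so g ≅ A_4 ⊕ D_4 (dimension 24 + 28 = 52).

A4 ⊕ D4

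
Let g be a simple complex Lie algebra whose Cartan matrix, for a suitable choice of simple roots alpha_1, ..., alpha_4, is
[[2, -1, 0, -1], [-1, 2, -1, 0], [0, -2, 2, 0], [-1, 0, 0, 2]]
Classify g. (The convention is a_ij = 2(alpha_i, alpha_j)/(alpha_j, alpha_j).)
C_4 (sp(8))

The matrix has rank 4 with 2's on the diagonal. Reading the off-diagonal entries as Dynkin edges (a single edge where a_ij = a_ji = -1; a double or triple edge where a_ij * a_ji = 2 or 3), the diagram is a chain of 4 nodes with a double edge at one end; the terminal node there is the unique long simple root (C_4). One simple-root ordering that puts it in standard form is (alpha_4, alpha_1, alpha_2, alpha_3). So the algebra is type C_4, i.e. sp(8).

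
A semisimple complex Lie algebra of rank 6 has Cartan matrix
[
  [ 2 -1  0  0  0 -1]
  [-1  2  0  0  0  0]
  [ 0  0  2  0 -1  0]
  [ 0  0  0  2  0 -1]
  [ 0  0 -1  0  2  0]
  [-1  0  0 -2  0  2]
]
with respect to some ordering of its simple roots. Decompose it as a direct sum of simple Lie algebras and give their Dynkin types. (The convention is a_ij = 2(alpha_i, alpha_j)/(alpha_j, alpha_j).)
A2 ⊕ B4

The diagram associated to this matrix has two connected components: the simple roots {alpha_3, alpha_5} form a chain of 2 nodes with single edges (A_2), and {alpha_1, alpha_2, alpha_4, alpha_6} form a chain of 4 nodes with a double edge at one end; the terminal node there is the unique short simple root (B_4). A semisimple Lie algebra decomposes uniquely as the direct sum of simple ideals, one per connected component of its Dynkin diagram, so g ≅ A_2 ⊕ B_4 (dimension 8 + 36 = 44).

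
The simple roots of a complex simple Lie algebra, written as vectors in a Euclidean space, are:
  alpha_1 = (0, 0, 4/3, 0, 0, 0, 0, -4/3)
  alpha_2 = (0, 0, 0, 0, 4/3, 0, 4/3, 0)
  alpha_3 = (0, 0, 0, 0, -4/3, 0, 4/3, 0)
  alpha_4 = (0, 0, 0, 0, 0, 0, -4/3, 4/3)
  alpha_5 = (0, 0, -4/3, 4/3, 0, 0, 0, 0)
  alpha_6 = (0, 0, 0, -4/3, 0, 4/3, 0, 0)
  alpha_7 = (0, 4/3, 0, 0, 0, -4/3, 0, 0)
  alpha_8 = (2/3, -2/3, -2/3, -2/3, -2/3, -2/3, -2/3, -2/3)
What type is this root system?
E_8

Compute the Cartan integers a_ij = 2(alpha_i, alpha_j)/(alpha_j, alpha_j); the resulting 8x8 Cartan matrix is
[[2, 0, 0, -1, -1, 0, 0, 0], [0, 2, 0, -1, 0, 0, 0, -1], [0, 0, 2, -1, 0, 0, 0, 0], [-1, -1, -1, 2, 0, 0, 0, 0], [-1, 0, 0, 0, 2, -1, 0, 0], [0, 0, 0, 0, -1, 2, -1, 0], [0, 0, 0, 0, 0, -1, 2, 0], [0, -1, 0, 0, 0, 0, 0, 2]].
All simple roots have the same length, so the diagram is simply laced. The associated Dynkin diagram is a chain of 7 nodes with one extra node attached to the third node from one end (E_8), so the type is E_8.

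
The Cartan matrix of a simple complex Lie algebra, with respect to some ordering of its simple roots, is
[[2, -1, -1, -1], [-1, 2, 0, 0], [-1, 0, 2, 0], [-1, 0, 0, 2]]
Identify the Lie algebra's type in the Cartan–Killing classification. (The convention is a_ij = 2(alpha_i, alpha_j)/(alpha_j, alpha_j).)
D4

The matrix has rank 4 with 2's on the diagonal. Reading the off-diagonal entries as Dynkin edges (a single edge where a_ij = a_ji = -1; a double or triple edge where a_ij * a_ji = 2 or 3), the diagram is a chain of 2 nodes with a fork of two nodes at one end (D_4). One simple-root ordering that puts it in standard form is (alpha_4, alpha_1, alpha_3, alpha_2). So the algebra is type D_4, i.e. so(8).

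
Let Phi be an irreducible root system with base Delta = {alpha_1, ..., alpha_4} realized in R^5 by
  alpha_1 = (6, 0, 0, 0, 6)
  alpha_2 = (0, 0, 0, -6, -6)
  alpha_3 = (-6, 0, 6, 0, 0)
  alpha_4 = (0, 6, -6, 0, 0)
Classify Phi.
A_4

Compute the Cartan integers a_ij = 2(alpha_i, alpha_j)/(alpha_j, alpha_j); the resulting 4x4 Cartan matrix is
[[2, -1, -1, 0], [-1, 2, 0, 0], [-1, 0, 2, -1], [0, 0, -1, 2]].
All simple roots have the same length, so the diagram is simply laced. The associated Dynkin diagram is a chain of 4 nodes with single edges (A_4), so the type is A_4 (the algebra sl(5)).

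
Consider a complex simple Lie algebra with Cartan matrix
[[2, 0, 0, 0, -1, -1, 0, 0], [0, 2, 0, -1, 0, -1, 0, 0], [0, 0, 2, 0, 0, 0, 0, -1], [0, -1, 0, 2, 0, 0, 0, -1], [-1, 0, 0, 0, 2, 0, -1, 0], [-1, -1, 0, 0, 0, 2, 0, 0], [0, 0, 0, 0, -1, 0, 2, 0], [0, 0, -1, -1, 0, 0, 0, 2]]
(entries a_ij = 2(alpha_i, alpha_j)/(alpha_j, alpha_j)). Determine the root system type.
The matrix has rank 8 with 2's on the diagonal. Reading the off-diagonal entries as Dynkin edges (a single edge where a_ij = a_ji = -1; a double or triple edge where a_ij * a_ji = 2 or 3), the diagram is a chain of 8 nodes with single edges (A_8). One simple-root ordering that puts it in standard form is (alpha_7, alpha_5, alpha_1, alpha_6, alpha_2, alpha_4, alpha_8, alpha_3). So the algebra is type A_8, i.e. sl(9).

A_8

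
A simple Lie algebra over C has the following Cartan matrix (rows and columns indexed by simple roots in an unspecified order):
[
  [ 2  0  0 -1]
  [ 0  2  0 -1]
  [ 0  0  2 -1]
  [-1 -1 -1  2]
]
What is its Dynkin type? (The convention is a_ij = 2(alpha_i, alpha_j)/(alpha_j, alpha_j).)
type D_4

The matrix has rank 4 with 2's on the diagonal. Reading the off-diagonal entries as Dynkin edges (a single edge where a_ij = a_ji = -1; a double or triple edge where a_ij * a_ji = 2 or 3), the diagram is a chain of 2 nodes with a fork of two nodes at one end (D_4). One simple-root ordering that puts it in standard form is (alpha_2, alpha_4, alpha_1, alpha_3). So the algebra is type D_4, i.e. so(8).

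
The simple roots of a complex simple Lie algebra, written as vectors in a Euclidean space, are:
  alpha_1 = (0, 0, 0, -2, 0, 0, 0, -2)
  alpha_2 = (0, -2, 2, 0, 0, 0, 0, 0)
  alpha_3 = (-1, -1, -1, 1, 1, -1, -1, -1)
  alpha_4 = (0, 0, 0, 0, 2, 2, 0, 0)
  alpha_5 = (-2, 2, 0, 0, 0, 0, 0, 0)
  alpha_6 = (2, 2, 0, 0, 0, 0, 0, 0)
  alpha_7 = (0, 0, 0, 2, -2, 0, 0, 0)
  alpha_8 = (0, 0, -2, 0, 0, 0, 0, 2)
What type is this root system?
Compute the Cartan integers a_ij = 2(alpha_i, alpha_j)/(alpha_j, alpha_j); the resulting 8x8 Cartan matrix is
[[2, 0, 0, 0, 0, 0, -1, -1], [0, 2, 0, 0, -1, -1, 0, -1], [0, 0, 2, 0, 0, -1, 0, 0], [0, 0, 0, 2, 0, 0, -1, 0], [0, -1, 0, 0, 2, 0, 0, 0], [0, -1, -1, 0, 0, 2, 0, 0], [-1, 0, 0, -1, 0, 0, 2, 0], [-1, -1, 0, 0, 0, 0, 0, 2]].
All simple roots have the same length, so the diagram is simply laced. The associated Dynkin diagram is a chain of 7 nodes with one extra node attached to the third node from one end (E_8), so the type is E_8.

E_8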